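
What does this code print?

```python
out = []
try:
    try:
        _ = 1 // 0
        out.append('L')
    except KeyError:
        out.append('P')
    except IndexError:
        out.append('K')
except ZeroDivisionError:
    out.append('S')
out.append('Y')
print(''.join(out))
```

Execution trace: 'S' (outer except ZeroDivisionError) → 'Y' (after the try/except). Output: SY

Answer: SY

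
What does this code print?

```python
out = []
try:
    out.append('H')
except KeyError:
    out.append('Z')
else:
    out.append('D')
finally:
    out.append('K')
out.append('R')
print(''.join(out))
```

Execution trace: 'H' (try body, no exception) → 'D' (else) → 'K' (finally) → 'R' (after the try/except). Output: HDKR

Answer: HDKR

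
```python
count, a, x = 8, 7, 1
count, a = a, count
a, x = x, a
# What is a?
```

Trace:
`count, a, x = 8, 7, 1` → count = 8; a = 7; x = 1
`count, a = a, count` → count = 7; a = 8
`a, x = x, a` → a = 1; x = 8
So a = 1

Answer: 1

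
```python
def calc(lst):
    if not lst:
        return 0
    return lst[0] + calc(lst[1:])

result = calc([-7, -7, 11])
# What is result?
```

(-7) + (-7) + 11 + 0 = -3

Answer: -3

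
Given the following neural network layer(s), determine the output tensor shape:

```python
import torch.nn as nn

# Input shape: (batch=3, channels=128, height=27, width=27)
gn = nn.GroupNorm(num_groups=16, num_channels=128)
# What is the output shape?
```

Input: (3, 128, 27, 27) -> Output: (3, 128, 27, 27)

Answer: (3, 128, 27, 27)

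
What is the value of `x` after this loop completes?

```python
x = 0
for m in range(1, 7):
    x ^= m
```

XOR of 1 to 6
`x` takes the values: 0 → 1 → 3 → 0 → 4 → 1 → 7

Answer: 7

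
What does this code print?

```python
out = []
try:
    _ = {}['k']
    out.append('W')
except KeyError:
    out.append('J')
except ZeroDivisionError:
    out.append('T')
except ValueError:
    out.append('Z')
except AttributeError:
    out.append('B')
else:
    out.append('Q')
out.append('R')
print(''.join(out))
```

Execution trace: 'J' (except KeyError) → 'R' (after the try/except). Output: JR

Answer: JR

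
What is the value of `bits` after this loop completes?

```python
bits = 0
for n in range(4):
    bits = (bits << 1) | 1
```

Build 4 consecutive 1-bits: 0b1111
`bits` takes the values: 0 → 1 → 3 → 7 → 15

Answer: 15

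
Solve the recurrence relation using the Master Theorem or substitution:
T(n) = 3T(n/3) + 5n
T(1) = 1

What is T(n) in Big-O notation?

By Master Theorem: a=3, b=3, f(n)=5n. Since log_3(3) = 1 and f(n) = Θ(n^1), Case 2 applies. T(n) = O(n log n).

Answer: O(n log n)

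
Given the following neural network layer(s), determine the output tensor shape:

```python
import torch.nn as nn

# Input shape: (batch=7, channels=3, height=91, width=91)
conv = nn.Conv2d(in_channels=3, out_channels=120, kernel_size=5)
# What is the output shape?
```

Input: (7, 3, 91, 91) -> Output: (7, 120, 87, 87)

Answer: (7, 120, 87, 87)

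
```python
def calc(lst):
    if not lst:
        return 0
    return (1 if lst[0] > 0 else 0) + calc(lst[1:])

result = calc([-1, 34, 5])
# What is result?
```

Count of positive elements in [-1, 34, 5] = 2

Answer: 2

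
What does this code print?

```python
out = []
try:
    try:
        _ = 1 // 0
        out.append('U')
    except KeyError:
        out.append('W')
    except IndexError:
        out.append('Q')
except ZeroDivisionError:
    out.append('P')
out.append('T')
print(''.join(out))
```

Execution trace: 'P' (outer except ZeroDivisionError) → 'T' (after the try/except). Output: PT

Answer: PT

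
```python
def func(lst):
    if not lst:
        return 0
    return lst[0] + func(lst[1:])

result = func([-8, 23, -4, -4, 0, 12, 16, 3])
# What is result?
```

(-8) + 23 + (-4) + (-4) + 0 + 12 + 16 + 3 + 0 = 38

Answer: 38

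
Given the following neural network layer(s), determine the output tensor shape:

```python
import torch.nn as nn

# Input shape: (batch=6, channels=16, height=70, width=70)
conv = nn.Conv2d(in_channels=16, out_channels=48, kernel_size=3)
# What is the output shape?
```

Input: (6, 16, 70, 70) -> Output: (6, 48, 68, 68)

Answer: (6, 48, 68, 68)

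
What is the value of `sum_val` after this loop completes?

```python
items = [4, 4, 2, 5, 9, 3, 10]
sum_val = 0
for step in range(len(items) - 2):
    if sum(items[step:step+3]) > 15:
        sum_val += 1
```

Count windows with sum > 15
`sum_val` takes the values: 0 → 1 → 2 → 3

Answer: 3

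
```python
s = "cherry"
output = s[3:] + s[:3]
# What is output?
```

Trace:
`s = "cherry"` → s = 'cherry'
`output = s[3:] + s[:3]` → output = 'rryche'
So output = 'rryche'

Answer: 'rryche'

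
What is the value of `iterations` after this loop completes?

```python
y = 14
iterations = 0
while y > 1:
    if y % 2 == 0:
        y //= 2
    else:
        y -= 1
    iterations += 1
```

Steps to reduce 14 to 1
`iterations` takes the values: 0 → 1 → 2 → 3 → 4 → 5

Answer: 5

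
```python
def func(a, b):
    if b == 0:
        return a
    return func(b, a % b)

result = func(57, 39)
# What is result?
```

func(57, 39) -> func(39, 18) -> func(18, 3) -> func(3, 0) -> 3

Answer: 3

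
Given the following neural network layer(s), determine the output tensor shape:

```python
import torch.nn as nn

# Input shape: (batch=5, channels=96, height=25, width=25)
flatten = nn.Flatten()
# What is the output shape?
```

Input: (5, 96, 25, 25) -> Output: (5, 60000)

Answer: (5, 60000)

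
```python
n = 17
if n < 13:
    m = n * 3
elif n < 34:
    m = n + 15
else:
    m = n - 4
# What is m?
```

Trace:
`n = 17` → n = 17
`if n < 13: ...` → n < 13 is False, n < 34 is True → m = 32
So m = 32

Answer: 32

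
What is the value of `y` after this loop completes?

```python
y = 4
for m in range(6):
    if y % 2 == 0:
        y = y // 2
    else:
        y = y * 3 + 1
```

Collatz-style transformation from 4
`y` takes the values: 4 → 2 → 1 → 4 → 2 → 1 → 4

Answer: 4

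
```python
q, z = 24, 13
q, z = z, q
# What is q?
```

Trace:
`q, z = 24, 13` → q = 24; z = 13
`q, z = z, q` → q = 13; z = 24
So q = 13

Answer: 13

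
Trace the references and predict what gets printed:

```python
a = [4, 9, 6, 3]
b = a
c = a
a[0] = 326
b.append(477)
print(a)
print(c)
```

Key concept: multiple aliases.
Step by step:
`a = [4, 9, 6, 3]` → a = [4, 9, 6, 3]
`b = a` → b = [4, 9, 6, 3] (same object as a)
`c = a` → c = [4, 9, 6, 3] (same object as a, b)
`a[0] = 326` → a = [326, 9, 6, 3] (same object as b, c); b = [326, 9, 6, 3] (same object as a, c); c = [326, 9, 6, 3] (same object as a, b)
`b.append(477)` → a = [326, 9, 6, 3, 477] (same object as b, c); b = [326, 9, 6, 3, 477] (same object as a, c); c = [326, 9, 6, 3, 477] (same object as a, b)
`print(a)` → prints [326, 9, 6, 3, 477]
`print(c)` → prints [326, 9, 6, 3, 477]

Answer:
[326, 9, 6, 3, 477]
[326, 9, 6, 3, 477]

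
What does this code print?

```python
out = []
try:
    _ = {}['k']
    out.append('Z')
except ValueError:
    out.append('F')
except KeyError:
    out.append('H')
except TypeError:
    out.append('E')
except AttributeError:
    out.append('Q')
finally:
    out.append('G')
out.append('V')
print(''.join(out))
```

Execution trace: 'H' (except KeyError) → 'G' (finally) → 'V' (after the try/except). Output: HGV

Answer: HGV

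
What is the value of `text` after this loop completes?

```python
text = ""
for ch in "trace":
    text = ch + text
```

Reverse 'trace'
`text` takes the values: "" → "t" → "rt" → "art" → "cart" → "ecart"

Answer: "ecart"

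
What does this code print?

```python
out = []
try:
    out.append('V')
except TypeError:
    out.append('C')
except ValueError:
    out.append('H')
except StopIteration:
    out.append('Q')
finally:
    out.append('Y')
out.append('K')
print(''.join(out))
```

Execution trace: 'V' (try body, no exception) → 'Y' (finally) → 'K' (after the try/except). Output: VYK

Answer: VYK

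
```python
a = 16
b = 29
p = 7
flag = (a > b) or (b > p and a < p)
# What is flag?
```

Trace:
`a = 16` → a = 16
`b = 29` → b = 29
`p = 7` → p = 7
`flag = (a > b) or (b > p and a < p)` → flag = False
So flag = False

Answer: False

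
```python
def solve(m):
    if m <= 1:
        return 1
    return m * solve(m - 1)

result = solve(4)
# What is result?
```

solve(4) = 4 * 3 * 2 * 1 = 24

Answer: 24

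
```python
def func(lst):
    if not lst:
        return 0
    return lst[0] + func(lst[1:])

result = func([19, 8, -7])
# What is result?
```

19 + 8 + (-7) + 0 = 20

Answer: 20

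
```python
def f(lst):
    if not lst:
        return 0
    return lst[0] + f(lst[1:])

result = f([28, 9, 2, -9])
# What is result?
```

28 + 9 + 2 + (-9) + 0 = 30

Answer: 30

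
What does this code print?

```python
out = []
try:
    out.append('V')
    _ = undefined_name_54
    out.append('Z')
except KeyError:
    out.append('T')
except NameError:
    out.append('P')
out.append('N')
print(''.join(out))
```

Execution trace: 'V' (try body) → 'P' (except NameError) → 'N' (after the try/except). Output: VPN

Answer: VPN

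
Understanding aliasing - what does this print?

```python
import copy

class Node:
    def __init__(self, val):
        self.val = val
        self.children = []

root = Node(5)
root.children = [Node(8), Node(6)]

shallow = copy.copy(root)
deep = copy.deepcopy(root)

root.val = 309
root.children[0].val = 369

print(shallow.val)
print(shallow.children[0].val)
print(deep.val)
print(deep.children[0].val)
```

Key concept: deep copy with custom objects.
Step by step:
`root = Node(5)` → root = Node(val=5, children=[])
`root.children = [Node(8), Node(6)]` → root = Node(val=5, children=[Node(val=8, children=[]), Node(val=6, children=[])])
`shallow = copy.copy(root)` → shallow = Node(val=5, children=[Node(val=8, children=[]), Node(val=6, children=[])])
`deep = copy.deepcopy(root)` → deep = Node(val=5, children=[Node(val=8, children=[]), Node(val=6, children=[])])
`root.val = 309` → root = Node(val=309, children=[Node(val=8, children=[]), Node(val=6, children=[])])
`root.children[0].val = 369` → root = Node(val=309, children=[Node(val=369, children=[]), Node(val=6, children=[])]); shallow = Node(val=5, children=[Node(val=369, children=[]), Node(val=6, children=[])])
`print(shallow.val)` → prints 5
`print(shallow.children[0].val)` → prints 369
`print(deep.val)` → prints 5
`print(deep.children[0].val)` → prints 8

Answer:
5
369
5
8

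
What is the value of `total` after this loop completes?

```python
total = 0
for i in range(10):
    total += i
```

Sum of 0 to 9 = 45
`total` takes the values: 0 → 1 → 3 → 6 → 10 → 15 → 21 → 28 → 36 → 45

Answer: 45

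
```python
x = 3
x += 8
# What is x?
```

Trace:
`x = 3` → x = 3
`x += 8` → x = 11
So x = 11

Answer: 11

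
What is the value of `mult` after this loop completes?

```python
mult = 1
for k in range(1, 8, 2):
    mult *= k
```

Product of 1, 3, 5, ... up to 7
`mult` takes the values: 1 → 3 → 15 → 105

Answer: 105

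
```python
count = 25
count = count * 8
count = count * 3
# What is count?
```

Trace:
`count = 25` → count = 25
`count = count * 8` → count = 200
`count = count * 3` → count = 600
So count = 600

Answer: 600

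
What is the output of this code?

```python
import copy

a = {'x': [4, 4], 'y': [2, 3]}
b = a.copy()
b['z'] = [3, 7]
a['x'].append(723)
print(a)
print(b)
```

Key concept: shallow copy of dict with mutable values.
Step by step:
`a = {'x': [4, 4], 'y': [2, 3]}` → a = {'x': [4, 4], 'y': [2, 3]}
`b = a.copy()` → b = {'x': [4, 4], 'y': [2, 3]}
`b['z'] = [3, 7]` → b = {'x': [4, 4], 'y': [2, 3], 'z': [3, 7]}
`a['x'].append(723)` → a = {'x': [4, 4, 723], 'y': [2, 3]}; b = {'x': [4, 4, 723], 'y': [2, 3], 'z': [3, 7]}
`print(a)` → prints {'x': [4, 4, 723], 'y': [2, 3]}
`print(b)` → prints {'x': [4, 4, 723], 'y': [2, 3], 'z': [3, 7]}

Answer:
{'x': [4, 4, 723], 'y': [2, 3]}
{'x': [4, 4, 723], 'y': [2, 3], 'z': [3, 7]}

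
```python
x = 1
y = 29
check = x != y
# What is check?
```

Trace:
`x = 1` → x = 1
`y = 29` → y = 29
`check = x != y` → check = True
So check = True

Answer: True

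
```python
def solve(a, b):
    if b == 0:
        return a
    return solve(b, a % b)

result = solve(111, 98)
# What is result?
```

solve(111, 98) -> solve(98, 13) -> solve(13, 7) -> solve(7, 6) -> solve(6, 1) -> solve(1, 0) -> 1

Answer: 1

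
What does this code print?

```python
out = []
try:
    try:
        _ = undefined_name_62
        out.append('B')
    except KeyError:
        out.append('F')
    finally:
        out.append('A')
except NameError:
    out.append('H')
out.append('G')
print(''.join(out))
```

Execution trace: 'A' (finally) → 'H' (outer except NameError) → 'G' (after the try/except). Output: AHG

Answer: AHG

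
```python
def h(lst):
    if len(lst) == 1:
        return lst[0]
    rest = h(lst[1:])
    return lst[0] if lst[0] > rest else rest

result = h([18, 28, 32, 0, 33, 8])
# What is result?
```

Recursive max over [18, 28, 32, 0, 33, 8] = 33

Answer: 33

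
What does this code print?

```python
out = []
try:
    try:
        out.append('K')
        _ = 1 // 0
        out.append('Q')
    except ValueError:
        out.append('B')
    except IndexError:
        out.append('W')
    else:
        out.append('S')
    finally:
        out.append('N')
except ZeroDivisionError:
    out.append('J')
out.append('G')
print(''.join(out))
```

Execution trace: 'K' (inner try body) → 'N' (inner finally) → 'J' (outer except ZeroDivisionError) → 'G' (after the try/except). Output: KNJG

Answer: KNJG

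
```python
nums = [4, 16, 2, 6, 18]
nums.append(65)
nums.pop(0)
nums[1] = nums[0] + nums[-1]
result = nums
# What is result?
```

Trace:
`nums = [4, 16, 2, 6, 18]` → nums = [4, 16, 2, 6, 18]
`nums.append(65)` → nums = [4, 16, 2, 6, 18, 65]
`nums.pop(0)` → nums = [16, 2, 6, 18, 65]
`nums[1] = nums[0] + nums[-1]` → nums = [16, 81, 6, 18, 65]
`result = nums` → result = [16, 81, 6, 18, 65]
So result = [16, 81, 6, 18, 65]

Answer: [16, 81, 6, 18, 65]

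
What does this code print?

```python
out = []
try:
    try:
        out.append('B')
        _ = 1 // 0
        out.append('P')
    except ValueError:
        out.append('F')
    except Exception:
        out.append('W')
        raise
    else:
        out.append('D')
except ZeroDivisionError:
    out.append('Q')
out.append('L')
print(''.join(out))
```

Execution trace: 'B' (inner try body) → 'W' (inner except Exception) → 'Q' (outer except ZeroDivisionError) → 'L' (after the try/except). Output: BWQL

Answer: BWQL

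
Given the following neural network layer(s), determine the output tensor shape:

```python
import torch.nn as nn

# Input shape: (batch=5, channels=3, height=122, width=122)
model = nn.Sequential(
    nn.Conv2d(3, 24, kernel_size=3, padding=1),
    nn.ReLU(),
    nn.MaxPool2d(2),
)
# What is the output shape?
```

Input: (5, 3, 122, 122) -> after Conv2d: (5, 24, 122, 122) -> after ReLU: (5, 24, 122, 122) -> Output: (5, 24, 61, 61)

Answer: (5, 24, 61, 61)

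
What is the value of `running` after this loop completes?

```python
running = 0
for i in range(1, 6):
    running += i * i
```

Sum of squares 1² to 5² = 55
`running` takes the values: 0 → 1 → 5 → 14 → 30 → 55

Answer: 55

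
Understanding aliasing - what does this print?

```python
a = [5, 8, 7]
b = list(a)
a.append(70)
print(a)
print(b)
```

Key concept: list() constructor creates copy.
Step by step:
`a = [5, 8, 7]` → a = [5, 8, 7]
`b = list(a)` → b = [5, 8, 7]
`a.append(70)` → a = [5, 8, 7, 70]
`print(a)` → prints [5, 8, 7, 70]
`print(b)` → prints [5, 8, 7]

Answer:
[5, 8, 7, 70]
[5, 8, 7]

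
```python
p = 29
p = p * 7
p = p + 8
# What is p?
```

Trace:
`p = 29` → p = 29
`p = p * 7` → p = 203
`p = p + 8` → p = 211
So p = 211

Answer: 211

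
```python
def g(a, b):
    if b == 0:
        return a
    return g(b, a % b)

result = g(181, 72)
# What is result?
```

g(181, 72) -> g(72, 37) -> g(37, 35) -> g(35, 2) -> g(2, 1) -> g(1, 0) -> 1

Answer: 1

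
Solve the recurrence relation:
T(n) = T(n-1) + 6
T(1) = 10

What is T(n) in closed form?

Unrolling: T(n) = T(1) + 6·(n-1) = 10 + 6(n-1) = 6n + 4.

Answer: T(n) = 6n + 4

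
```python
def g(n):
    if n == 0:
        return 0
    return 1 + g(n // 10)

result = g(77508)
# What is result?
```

Count of digits of 77508: 5

Answer: 5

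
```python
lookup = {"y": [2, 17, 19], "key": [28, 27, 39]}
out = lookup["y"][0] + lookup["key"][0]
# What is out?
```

Trace:
`lookup = {"y": [2, 17, 19], "key": [28, 27, 39]}` → lookup = {'y': [2, 17, 19], 'key': [28, 27, 39]}
`out = lookup["y"][0] + lookup["key"][0]` → out = 30
So out = 30

Answer: 30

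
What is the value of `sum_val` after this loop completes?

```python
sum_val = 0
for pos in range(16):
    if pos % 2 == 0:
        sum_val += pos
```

Sum of even numbers 0 to 15
`sum_val` takes the values: 0 → 2 → 6 → 12 → 20 → 30 → 42 → 56

Answer: 56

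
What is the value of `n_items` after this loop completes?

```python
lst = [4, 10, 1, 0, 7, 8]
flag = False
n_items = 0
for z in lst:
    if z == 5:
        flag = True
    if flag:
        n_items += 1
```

Count elements after first 5 in [4, 10, 1, 0, 7, 8]
`n_items` takes the values: 0

Answer: 0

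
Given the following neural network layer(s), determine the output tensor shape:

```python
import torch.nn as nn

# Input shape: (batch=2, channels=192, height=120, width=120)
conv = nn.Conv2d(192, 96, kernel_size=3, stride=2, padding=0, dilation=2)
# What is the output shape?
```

Input: (2, 192, 120, 120) -> Output: (2, 96, 58, 58)

Answer: (2, 96, 58, 58)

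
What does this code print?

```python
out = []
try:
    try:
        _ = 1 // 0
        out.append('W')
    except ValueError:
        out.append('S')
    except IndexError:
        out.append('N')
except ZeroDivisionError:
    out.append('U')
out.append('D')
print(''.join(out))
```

Execution trace: 'U' (outer except ZeroDivisionError) → 'D' (after the try/except). Output: UD

Answer: UD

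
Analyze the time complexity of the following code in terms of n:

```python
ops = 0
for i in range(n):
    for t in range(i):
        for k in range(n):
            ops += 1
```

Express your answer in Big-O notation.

Each loop level contributes: n × n × n. Multiplying the contributions gives O(n^3).

Answer: O(n^3)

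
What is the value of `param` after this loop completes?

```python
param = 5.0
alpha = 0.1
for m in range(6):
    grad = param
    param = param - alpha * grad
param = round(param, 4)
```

Gradient descent: w = 5.0 * (1 - 0.1)^6
`param` takes the values: 5.0 → 4.5 → 4.05 → 3.645 → 3.2805 → 2.95245 → 2.657205 → 2.6572

Answer: 2.6572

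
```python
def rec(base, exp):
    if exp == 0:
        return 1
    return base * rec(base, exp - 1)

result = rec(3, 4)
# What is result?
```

rec(3, 4) = 3 * 3 * 3 * 3 = 81

Answer: 81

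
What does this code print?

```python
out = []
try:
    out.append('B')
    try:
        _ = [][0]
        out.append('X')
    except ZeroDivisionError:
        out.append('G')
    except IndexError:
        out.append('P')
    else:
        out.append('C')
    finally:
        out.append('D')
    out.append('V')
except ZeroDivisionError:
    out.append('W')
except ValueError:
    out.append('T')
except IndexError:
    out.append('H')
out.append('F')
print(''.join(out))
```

Execution trace: 'B' (try body) → 'P' (inner except IndexError) → 'D' (inner finally) → 'V' (try body, no exception) → 'F' (after the try/except). Output: BPDVF

Answer: BPDVF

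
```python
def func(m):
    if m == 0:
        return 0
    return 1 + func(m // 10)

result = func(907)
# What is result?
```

Count of digits of 907: 3

Answer: 3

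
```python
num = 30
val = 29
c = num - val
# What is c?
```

Trace:
`num = 30` → num = 30
`val = 29` → val = 29
`c = num - val` → c = 1
So c = 1

Answer: 1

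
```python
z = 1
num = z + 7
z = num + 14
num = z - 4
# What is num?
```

Trace:
`z = 1` → z = 1
`num = z + 7` → num = 8
`z = num + 14` → z = 22
`num = z - 4` → num = 18
So num = 18

Answer: 18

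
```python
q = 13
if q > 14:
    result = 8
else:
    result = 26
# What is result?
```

Trace:
`q = 13` → q = 13
`if q > 14: ...` → q > 14 is False, take else branch → result = 26
So result = 26

Answer: 26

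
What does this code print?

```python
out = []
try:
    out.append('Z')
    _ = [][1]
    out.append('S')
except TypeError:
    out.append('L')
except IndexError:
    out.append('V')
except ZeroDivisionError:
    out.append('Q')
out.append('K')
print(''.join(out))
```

Execution trace: 'Z' (try body) → 'V' (except IndexError) → 'K' (after the try/except). Output: ZVK

Answer: ZVK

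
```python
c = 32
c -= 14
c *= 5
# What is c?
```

Trace:
`c = 32` → c = 32
`c -= 14` → c = 18
`c *= 5` → c = 90
So c = 90

Answer: 90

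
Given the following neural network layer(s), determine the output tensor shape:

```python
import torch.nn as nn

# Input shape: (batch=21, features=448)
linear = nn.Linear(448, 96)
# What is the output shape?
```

Input: (21, 448) -> Output: (21, 96)

Answer: (21, 96)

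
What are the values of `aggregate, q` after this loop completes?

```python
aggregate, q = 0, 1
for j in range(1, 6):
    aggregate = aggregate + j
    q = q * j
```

Sum and factorial of 1 to 5
`aggregate, q` takes the values: (0, 1) → (1, 1) → (3, 1) → (3, 2) → (6, 2) → (6, 6) → (10, 6) → (10, 24) → (15, 24) → (15, 120)

Answer: 15, 120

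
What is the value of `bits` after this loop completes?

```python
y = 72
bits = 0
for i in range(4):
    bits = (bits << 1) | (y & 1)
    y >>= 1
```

Reverse lowest 4 bits of 72
`bits` takes the values: 0 → 1

Answer: 1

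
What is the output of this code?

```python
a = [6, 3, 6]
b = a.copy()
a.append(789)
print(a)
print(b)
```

Key concept: list.copy() creates independent copy.
Step by step:
`a = [6, 3, 6]` → a = [6, 3, 6]
`b = a.copy()` → b = [6, 3, 6]
`a.append(789)` → a = [6, 3, 6, 789]
`print(a)` → prints [6, 3, 6, 789]
`print(b)` → prints [6, 3, 6]

Answer:
[6, 3, 6, 789]
[6, 3, 6]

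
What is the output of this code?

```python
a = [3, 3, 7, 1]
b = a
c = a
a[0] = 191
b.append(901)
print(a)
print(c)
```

Key concept: multiple aliases.
Step by step:
`a = [3, 3, 7, 1]` → a = [3, 3, 7, 1]
`b = a` → b = [3, 3, 7, 1] (same object as a)
`c = a` → c = [3, 3, 7, 1] (same object as a, b)
`a[0] = 191` → a = [191, 3, 7, 1] (same object as b, c); b = [191, 3, 7, 1] (same object as a, c); c = [191, 3, 7, 1] (same object as a, b)
`b.append(901)` → a = [191, 3, 7, 1, 901] (same object as b, c); b = [191, 3, 7, 1, 901] (same object as a, c); c = [191, 3, 7, 1, 901] (same object as a, b)
`print(a)` → prints [191, 3, 7, 1, 901]
`print(c)` → prints [191, 3, 7, 1, 901]

Answer:
[191, 3, 7, 1, 901]
[191, 3, 7, 1, 901]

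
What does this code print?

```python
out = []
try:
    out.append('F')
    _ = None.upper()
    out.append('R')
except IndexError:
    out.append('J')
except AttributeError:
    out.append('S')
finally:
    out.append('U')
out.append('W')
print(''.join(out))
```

Execution trace: 'F' (try body) → 'S' (except AttributeError) → 'U' (finally) → 'W' (after the try/except). Output: FSUW

Answer: FSUW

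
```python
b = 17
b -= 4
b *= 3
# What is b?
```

Trace:
`b = 17` → b = 17
`b -= 4` → b = 13
`b *= 3` → b = 39
So b = 39

Answer: 39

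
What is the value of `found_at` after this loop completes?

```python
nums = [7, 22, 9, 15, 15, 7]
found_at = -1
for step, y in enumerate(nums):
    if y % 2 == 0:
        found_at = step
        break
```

First even number index in [7, 22, 9, 15, 15, 7]
`found_at` takes the values: -1 → 1

Answer: 1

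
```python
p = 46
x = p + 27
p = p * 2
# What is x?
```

Trace:
`p = 46` → p = 46
`x = p + 27` → x = 73
`p = p * 2` → p = 92
So x = 73

Answer: 73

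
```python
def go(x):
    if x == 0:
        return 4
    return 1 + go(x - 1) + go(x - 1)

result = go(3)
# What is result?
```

go(x) = 1 + 2·go(x-1), go(0)=4. Closed form: (4+1)·2^3 - 1 = 39.

Answer: 39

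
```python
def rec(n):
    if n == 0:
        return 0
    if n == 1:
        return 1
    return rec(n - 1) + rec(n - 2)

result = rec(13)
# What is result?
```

Build up from base cases: rec(0)=0, rec(1)=1, rec(2)=1, rec(3)=2, rec(4)=3, rec(5)=5, rec(6)=8, ..., rec(13)=233

Answer: 233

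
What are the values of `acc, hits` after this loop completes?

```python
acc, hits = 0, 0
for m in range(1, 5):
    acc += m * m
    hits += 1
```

Sum of squares and count
`acc, hits` takes the values: (0, 0) → (1, 0) → (1, 1) → (5, 1) → (5, 2) → (14, 2) → (14, 3) → (30, 3) → (30, 4)

Answer: 30, 4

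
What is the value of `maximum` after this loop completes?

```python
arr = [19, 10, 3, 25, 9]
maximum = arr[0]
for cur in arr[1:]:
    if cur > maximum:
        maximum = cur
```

Maximum of [19, 10, 3, 25, 9]
`maximum` takes the values: 19 → 25

Answer: 25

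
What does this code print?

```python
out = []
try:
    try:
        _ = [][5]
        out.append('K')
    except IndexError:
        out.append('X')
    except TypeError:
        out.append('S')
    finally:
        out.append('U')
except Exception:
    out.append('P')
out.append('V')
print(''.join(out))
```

Execution trace: 'X' (inner except IndexError) → 'U' (inner finally) → 'V' (after the try/except). Output: XUV

Answer: XUV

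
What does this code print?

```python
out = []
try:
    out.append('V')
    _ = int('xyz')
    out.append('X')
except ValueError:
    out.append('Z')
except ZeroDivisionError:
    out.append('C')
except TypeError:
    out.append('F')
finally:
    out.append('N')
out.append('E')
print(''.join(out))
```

Execution trace: 'V' (try body) → 'Z' (except ValueError) → 'N' (finally) → 'E' (after the try/except). Output: VZNE

Answer: VZNE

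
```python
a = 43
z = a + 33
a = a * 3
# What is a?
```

Trace:
`a = 43` → a = 43
`z = a + 33` → z = 76
`a = a * 3` → a = 129
So a = 129

Answer: 129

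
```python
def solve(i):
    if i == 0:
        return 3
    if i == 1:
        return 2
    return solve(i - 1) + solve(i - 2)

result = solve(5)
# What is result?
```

Build up from base cases: solve(0)=3, solve(1)=2, solve(2)=5, solve(3)=7, solve(4)=12, solve(5)=19

Answer: 19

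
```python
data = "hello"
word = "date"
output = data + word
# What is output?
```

Trace:
`data = "hello"` → data = 'hello'
`word = "date"` → word = 'date'
`output = data + word` → output = 'hellodate'
So output = 'hellodate'

Answer: 'hellodate'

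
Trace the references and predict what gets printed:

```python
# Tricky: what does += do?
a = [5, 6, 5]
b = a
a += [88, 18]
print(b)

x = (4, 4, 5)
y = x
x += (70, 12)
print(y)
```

Key concept: += behavior differs for mutable vs immutable.
Step by step:
`a = [5, 6, 5]` → a = [5, 6, 5]
`b = a` → b = [5, 6, 5] (same object as a)
`a += [88, 18]` → a = [5, 6, 5, 88, 18] (same object as b); b = [5, 6, 5, 88, 18] (same object as a)
`print(b)` → prints [5, 6, 5, 88, 18]
`x = (4, 4, 5)` → x = (4, 4, 5)
`y = x` → y = (4, 4, 5)
`x += (70, 12)` → x = (4, 4, 5, 70, 12)
`print(y)` → prints (4, 4, 5)

Answer:
[5, 6, 5, 88, 18]
(4, 4, 5)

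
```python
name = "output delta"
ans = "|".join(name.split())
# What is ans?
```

Trace:
`name = "output delta"` → name = 'output delta'
`ans = "|".join(name.split())` → ans = 'output|delta'
So ans = 'output|delta'

Answer: 'output|delta'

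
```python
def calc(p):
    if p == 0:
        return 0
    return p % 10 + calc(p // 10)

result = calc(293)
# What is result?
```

Sum of digits of 293: 3 + 9 + 2 = 14

Answer: 14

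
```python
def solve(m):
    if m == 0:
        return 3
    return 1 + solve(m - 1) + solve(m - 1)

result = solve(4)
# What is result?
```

solve(m) = 1 + 2·solve(m-1), solve(0)=3. Closed form: (3+1)·2^4 - 1 = 63.

Answer: 63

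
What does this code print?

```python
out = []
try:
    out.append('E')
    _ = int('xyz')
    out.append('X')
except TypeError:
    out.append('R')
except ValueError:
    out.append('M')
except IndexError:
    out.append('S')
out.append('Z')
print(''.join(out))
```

Execution trace: 'E' (try body) → 'M' (except ValueError) → 'Z' (after the try/except). Output: EMZ

Answer: EMZ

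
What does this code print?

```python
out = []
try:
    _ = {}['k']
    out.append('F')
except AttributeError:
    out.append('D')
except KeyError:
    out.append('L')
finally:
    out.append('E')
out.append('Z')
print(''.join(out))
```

Execution trace: 'L' (except KeyError) → 'E' (finally) → 'Z' (after the try/except). Output: LEZ

Answer: LEZ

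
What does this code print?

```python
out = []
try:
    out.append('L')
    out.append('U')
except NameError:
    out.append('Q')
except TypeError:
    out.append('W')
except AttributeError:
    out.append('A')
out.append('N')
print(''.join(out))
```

Execution trace: 'L' (try body) → 'U' (try body, no exception) → 'N' (after the try/except). Output: LUN

Answer: LUN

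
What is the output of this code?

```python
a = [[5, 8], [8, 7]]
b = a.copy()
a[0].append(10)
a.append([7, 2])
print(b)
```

Key concept: shallow copy with nested lists.
Step by step:
`a = [[5, 8], [8, 7]]` → a = [[5, 8], [8, 7]]
`b = a.copy()` → b = [[5, 8], [8, 7]]
`a[0].append(10)` → a = [[5, 8, 10], [8, 7]]; b = [[5, 8, 10], [8, 7]]
`a.append([7, 2])` → a = [[5, 8, 10], [8, 7], [7, 2]]
`print(b)` → prints [[5, 8, 10], [8, 7]]

Answer: [[5, 8, 10], [8, 7]]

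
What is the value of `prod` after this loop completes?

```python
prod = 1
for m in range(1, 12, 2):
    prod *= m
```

Product of 1, 3, 5, ... up to 11
`prod` takes the values: 1 → 3 → 15 → 105 → 945 → 10395

Answer: 10395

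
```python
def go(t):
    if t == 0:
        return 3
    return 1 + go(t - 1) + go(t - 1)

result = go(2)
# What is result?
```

go(t) = 1 + 2·go(t-1), go(0)=3. Closed form: (3+1)·2^2 - 1 = 15.

Answer: 15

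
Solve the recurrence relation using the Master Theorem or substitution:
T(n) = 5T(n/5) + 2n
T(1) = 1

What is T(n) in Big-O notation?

By Master Theorem: a=5, b=5, f(n)=2n. Since log_5(5) = 1 and f(n) = Θ(n^1), Case 2 applies. T(n) = O(n log n).

Answer: O(n log n)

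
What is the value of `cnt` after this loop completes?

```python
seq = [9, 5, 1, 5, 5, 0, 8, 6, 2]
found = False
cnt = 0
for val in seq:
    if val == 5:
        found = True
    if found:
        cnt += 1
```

Count elements after first 5 in [9, 5, 1, 5, 5, 0, 8, 6, 2]
`cnt` takes the values: 0 → 1 → 2 → 3 → 4 → 5 → 6 → 7 → 8

Answer: 8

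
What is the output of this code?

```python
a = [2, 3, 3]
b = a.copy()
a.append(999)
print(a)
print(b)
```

Key concept: list.copy() creates independent copy.
Step by step:
`a = [2, 3, 3]` → a = [2, 3, 3]
`b = a.copy()` → b = [2, 3, 3]
`a.append(999)` → a = [2, 3, 3, 999]
`print(a)` → prints [2, 3, 3, 999]
`print(b)` → prints [2, 3, 3]

Answer:
[2, 3, 3, 999]
[2, 3, 3]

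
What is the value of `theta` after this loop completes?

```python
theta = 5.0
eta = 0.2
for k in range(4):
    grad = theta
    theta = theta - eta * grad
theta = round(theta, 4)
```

Gradient descent: w = 5.0 * (1 - 0.2)^4
`theta` takes the values: 5.0 → 4.0 → 3.2 → 2.56 → 2.048

Answer: 2.048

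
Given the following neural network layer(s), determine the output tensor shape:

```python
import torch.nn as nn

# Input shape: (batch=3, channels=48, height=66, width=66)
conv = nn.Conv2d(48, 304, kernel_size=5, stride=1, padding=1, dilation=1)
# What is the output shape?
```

Input: (3, 48, 66, 66) -> Output: (3, 304, 64, 64)

Answer: (3, 304, 64, 64)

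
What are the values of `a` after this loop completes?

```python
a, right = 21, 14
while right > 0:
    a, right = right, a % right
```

GCD of 21 and 14
`a` takes the values: 21 → 14 → 7

Answer: 7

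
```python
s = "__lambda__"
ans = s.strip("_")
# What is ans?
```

Trace:
`s = "__lambda__"` → s = '__lambda__'
`ans = s.strip("_")` → ans = 'lambda'
So ans = 'lambda'

Answer: 'lambda'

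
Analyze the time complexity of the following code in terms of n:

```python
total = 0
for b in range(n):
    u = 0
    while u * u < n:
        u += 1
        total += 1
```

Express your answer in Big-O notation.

Each loop level contributes: n × √n. Multiplying the contributions gives O(n√n).

Answer: O(n√n)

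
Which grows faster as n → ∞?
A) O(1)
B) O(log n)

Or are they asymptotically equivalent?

O(1) vs O(log n): Higher order terms dominate.

Answer: B) O(log n) grows faster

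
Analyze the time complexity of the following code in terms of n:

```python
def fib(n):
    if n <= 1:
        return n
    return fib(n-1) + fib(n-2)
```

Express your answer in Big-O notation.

This is Recursive Fibonacci (naive). Time complexity: O(2^n).

Answer: O(2^n)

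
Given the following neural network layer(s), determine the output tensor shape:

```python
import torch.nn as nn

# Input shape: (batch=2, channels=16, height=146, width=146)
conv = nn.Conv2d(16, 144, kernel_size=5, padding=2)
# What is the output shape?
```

Input: (2, 16, 146, 146) -> Output: (2, 144, 146, 146)

Answer: (2, 144, 146, 146)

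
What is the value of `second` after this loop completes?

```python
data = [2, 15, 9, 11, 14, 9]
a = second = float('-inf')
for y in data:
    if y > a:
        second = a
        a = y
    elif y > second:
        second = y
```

Second largest (with repeats) in [2, 15, 9, 11, 14, 9]
`second` takes the values: -inf → 2 → 9 → 11 → 14

Answer: 14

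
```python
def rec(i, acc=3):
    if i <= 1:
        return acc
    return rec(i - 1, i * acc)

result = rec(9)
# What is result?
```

Accumulator trace (n, acc): (9, 3) -> (8, 27) -> (7, 216) -> (6, 1512) -> (5, 9072) -> (4, 45360) -> (3, 181440) -> (2, 544320) -> (1, 1088640) -> return 1088640

Answer: 1088640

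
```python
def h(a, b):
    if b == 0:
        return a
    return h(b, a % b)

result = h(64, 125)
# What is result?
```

h(64, 125) -> h(125, 64) -> h(64, 61) -> h(61, 3) -> h(3, 1) -> h(1, 0) -> 1

Answer: 1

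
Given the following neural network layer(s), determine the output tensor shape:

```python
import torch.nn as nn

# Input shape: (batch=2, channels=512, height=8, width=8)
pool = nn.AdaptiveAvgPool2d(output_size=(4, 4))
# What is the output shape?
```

Input: (2, 512, 8, 8) -> Output: (2, 512, 4, 4)

Answer: (2, 512, 4, 4)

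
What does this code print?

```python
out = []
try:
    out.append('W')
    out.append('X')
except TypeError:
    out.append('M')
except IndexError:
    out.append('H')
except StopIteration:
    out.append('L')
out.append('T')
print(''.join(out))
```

Execution trace: 'W' (try body) → 'X' (try body, no exception) → 'T' (after the try/except). Output: WXT

Answer: WXT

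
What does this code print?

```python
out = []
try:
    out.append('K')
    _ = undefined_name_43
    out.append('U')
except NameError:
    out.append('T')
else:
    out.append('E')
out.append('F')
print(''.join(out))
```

Execution trace: 'K' (try body) → 'T' (except NameError) → 'F' (after the try/except). Output: KTF

Answer: KTF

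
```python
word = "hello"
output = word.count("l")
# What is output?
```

Trace:
`word = "hello"` → word = 'hello'
`output = word.count("l")` → output = 2
So output = 2

Answer: 2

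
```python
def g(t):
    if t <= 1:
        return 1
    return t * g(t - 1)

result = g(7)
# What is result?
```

g(7) = 7 * 6 * 5 * 4 * 3 * 2 * 1 = 5040

Answer: 5040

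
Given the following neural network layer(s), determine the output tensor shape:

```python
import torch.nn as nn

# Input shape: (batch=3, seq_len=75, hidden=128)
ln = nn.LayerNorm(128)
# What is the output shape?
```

Input: (3, 75, 128) -> Output: (3, 75, 128)

Answer: (3, 75, 128)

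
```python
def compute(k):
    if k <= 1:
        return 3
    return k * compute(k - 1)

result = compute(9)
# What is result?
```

compute(9) = 9 * 8 * 7 * 6 * 5 * 4 * 3 * 2 * 3 = 1088640

Answer: 1088640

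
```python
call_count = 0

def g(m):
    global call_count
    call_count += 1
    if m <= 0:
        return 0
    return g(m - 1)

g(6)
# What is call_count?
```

Linear recursion stepping by 1: 7 calls from m=6 down to ≤0.

Answer: 7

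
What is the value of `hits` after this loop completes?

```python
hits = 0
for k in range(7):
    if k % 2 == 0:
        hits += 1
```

Count numbers divisible by 2 in range(7)
`hits` takes the values: 0 → 1 → 2 → 3 → 4

Answer: 4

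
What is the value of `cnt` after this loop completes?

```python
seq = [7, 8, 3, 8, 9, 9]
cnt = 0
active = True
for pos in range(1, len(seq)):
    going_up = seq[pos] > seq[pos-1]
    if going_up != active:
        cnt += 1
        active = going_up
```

Count direction changes in [7, 8, 3, 8, 9, 9]
`cnt` takes the values: 0 → 1 → 2 → 3

Answer: 3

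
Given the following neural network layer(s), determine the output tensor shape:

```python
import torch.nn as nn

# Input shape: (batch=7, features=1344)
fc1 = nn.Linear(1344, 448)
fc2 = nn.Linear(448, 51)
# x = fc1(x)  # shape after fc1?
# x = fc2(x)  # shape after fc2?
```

Input: (7, 1344) -> after fc1: (7, 448) -> Output: (7, 51)

Answer: (7, 51)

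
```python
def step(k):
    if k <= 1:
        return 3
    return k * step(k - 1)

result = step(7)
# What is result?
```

step(7) = 7 * 6 * 5 * 4 * 3 * 2 * 3 = 15120

Answer: 15120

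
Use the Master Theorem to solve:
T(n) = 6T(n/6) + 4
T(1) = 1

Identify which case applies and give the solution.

a=6, b=6, f(n)=4. log_6(6) = 1. Since c=0 < 1, Case 1 applies: T(n) = Θ(n^log_b(a)) = O(n).

Answer: O(n) - Case 1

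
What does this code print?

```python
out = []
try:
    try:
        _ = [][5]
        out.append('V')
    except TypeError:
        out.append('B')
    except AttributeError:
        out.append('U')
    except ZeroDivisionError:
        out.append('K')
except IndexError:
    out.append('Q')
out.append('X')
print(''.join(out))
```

Execution trace: 'Q' (outer except IndexError) → 'X' (after the try/except). Output: QX

Answer: QX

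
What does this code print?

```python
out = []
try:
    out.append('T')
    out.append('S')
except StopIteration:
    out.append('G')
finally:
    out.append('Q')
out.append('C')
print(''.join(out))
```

Execution trace: 'T' (try body) → 'S' (try body, no exception) → 'Q' (finally) → 'C' (after the try/except). Output: TSQC

Answer: TSQC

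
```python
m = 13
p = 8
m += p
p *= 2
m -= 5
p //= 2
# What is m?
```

Trace:
`m = 13` → m = 13
`p = 8` → p = 8
`m += p` → m = 21
`p *= 2` → p = 16
`m -= 5` → m = 16
`p //= 2` → p = 8
So m = 16

Answer: 16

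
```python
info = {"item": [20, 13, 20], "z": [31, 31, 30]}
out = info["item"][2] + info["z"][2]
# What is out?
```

Trace:
`info = {"item": [20, 13, 20], "z": [31, 31, 30]}` → info = {'item': [20, 13, 20], 'z': [31, 31, 30]}
`out = info["item"][2] + info["z"][2]` → out = 50
So out = 50

Answer: 50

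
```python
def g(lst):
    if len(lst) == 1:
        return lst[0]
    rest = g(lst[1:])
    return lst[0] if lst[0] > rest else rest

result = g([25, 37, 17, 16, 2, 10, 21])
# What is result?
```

Recursive max over [25, 37, 17, 16, 2, 10, 21] = 37

Answer: 37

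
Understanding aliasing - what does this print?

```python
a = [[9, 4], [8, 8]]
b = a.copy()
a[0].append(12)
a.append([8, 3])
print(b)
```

Key concept: shallow copy with nested lists.
Step by step:
`a = [[9, 4], [8, 8]]` → a = [[9, 4], [8, 8]]
`b = a.copy()` → b = [[9, 4], [8, 8]]
`a[0].append(12)` → a = [[9, 4, 12], [8, 8]]; b = [[9, 4, 12], [8, 8]]
`a.append([8, 3])` → a = [[9, 4, 12], [8, 8], [8, 3]]
`print(b)` → prints [[9, 4, 12], [8, 8]]

Answer: [[9, 4, 12], [8, 8]]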